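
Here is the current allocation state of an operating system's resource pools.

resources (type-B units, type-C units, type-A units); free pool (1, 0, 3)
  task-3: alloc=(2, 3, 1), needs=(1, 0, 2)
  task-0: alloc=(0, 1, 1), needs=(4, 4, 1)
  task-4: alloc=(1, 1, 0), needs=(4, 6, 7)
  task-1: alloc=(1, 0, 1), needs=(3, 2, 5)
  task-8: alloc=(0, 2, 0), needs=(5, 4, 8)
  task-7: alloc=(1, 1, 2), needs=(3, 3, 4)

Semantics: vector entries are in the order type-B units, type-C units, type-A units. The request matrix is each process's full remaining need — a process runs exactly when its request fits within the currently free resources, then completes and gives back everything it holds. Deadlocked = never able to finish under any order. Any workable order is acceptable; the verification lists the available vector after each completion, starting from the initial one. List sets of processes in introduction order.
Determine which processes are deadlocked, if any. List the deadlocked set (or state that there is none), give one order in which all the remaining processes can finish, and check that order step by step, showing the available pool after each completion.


The deadlocked set is empty.
Key observation: no deadlock: task-3 fits now, and the freed resources carry the rest through.
One completion order for the rest: task-3, task-7, task-1, task-0, task-8, task-4. Verifying each step:
  pool = (1, 0, 3)
  run task-3 (needs (1, 0, 2), free (1, 0, 3)); after release of (2, 3, 1) the pool is (3, 3, 4)
  run task-7 (needs (3, 3, 4), free (3, 3, 4)); after release of (1, 1, 2) the pool is (4, 4, 6)
  run task-1 (needs (3, 2, 5), free (4, 4, 6)); after release of (1, 0, 1) the pool is (5, 4, 7)
  run task-0 (needs (4, 4, 1), free (5, 4, 7)); after release of (0, 1, 1) the pool is (5, 5, 8)
  run task-8 (needs (5, 4, 8), free (5, 5, 8)); after release of (0, 2, 0) the pool is (5, 7, 8)
  run task-4 (needs (4, 6, 7), free (5, 7, 8)); after release of (1, 1, 0) the pool is (6, 8, 8)


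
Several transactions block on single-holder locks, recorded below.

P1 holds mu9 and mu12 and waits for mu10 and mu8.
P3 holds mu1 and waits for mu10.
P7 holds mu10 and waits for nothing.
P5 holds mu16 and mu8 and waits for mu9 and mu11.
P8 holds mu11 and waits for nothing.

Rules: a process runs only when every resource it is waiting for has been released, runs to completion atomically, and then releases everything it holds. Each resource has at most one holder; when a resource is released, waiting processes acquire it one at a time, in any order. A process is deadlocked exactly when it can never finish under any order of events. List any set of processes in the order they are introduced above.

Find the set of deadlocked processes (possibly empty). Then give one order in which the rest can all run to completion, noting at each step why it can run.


Deadlocked: P1 and P5.
Key observation: the knot is the closed ring of waits P1 -> P5 -> P1; no other process is dragged down with it.
A valid finishing order for the others: P7, P3, P8.
Step-by-step check:
  run P7 (it waits on nothing); releases mu10
  run P3 (all its waits — mu10 — are resolved); releases mu1
  run P8 (it waits on nothing); releases mu11


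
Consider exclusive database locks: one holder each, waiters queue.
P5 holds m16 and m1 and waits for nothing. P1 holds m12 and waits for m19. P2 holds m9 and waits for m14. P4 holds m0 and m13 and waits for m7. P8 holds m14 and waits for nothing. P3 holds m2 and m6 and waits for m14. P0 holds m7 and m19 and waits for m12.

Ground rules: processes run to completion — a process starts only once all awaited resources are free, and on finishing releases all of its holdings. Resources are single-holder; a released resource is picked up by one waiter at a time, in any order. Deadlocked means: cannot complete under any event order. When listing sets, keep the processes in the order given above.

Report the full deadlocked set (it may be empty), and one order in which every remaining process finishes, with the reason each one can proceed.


Deadlocked: P1, P4 and P0.
Key observation: the loop P1 -> P0 -> P1 blocks itself forever; P4 waits into the deadlock from upstream.
A valid finishing order for the others: P5, P8, P3, P2.
Step-by-step check:
  P5: no waits; runs immediately, freeing m16 and m1
  P8: no waits; runs immediately, freeing m14
  P3: everything it awaited (m14) is free; runs, freeing m2 and m6
  P2: everything it awaited (m14) is free; runs, freeing m9


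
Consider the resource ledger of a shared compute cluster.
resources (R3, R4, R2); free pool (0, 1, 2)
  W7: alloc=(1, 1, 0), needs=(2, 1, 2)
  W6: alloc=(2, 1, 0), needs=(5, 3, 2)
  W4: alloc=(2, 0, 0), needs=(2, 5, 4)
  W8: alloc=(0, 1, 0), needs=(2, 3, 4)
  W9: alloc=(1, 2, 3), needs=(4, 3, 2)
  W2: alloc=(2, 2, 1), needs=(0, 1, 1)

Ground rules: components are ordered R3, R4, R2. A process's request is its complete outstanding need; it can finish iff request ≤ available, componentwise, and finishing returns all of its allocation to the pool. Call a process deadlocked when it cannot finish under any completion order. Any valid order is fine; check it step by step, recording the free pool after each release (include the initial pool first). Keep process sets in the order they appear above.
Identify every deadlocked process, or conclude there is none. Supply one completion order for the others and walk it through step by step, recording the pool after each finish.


The deadlocked set is W6, W4, W8 and W9.
Key observation: after W2, W7 the pool peaks at (3, 4, 3), and each blocked process is short somewhere: W6 on R3; W4 on R4, R2; W8 on R2; W9 on R3.
One completion order for the rest: W2, W7. Verifying each step:
  pool = (0, 1, 2)
  W2: need (0, 1, 1) fits (0, 1, 2); releases (2, 2, 1), pool now (2, 3, 3)
  W7: need (2, 1, 2) fits (2, 3, 3); releases (1, 1, 0), pool now (3, 4, 3)
The stuck group stays short no matter what:
  blocked: W6 wants (5, 3, 2), pool (3, 4, 3) — not enough R3
  blocked: W4 wants (2, 5, 4), pool (3, 4, 3) — not enough R4 and R2
  blocked: W8 wants (2, 3, 4), pool (3, 4, 3) — not enough R2
  blocked: W9 wants (4, 3, 2), pool (3, 4, 3) — not enough R3


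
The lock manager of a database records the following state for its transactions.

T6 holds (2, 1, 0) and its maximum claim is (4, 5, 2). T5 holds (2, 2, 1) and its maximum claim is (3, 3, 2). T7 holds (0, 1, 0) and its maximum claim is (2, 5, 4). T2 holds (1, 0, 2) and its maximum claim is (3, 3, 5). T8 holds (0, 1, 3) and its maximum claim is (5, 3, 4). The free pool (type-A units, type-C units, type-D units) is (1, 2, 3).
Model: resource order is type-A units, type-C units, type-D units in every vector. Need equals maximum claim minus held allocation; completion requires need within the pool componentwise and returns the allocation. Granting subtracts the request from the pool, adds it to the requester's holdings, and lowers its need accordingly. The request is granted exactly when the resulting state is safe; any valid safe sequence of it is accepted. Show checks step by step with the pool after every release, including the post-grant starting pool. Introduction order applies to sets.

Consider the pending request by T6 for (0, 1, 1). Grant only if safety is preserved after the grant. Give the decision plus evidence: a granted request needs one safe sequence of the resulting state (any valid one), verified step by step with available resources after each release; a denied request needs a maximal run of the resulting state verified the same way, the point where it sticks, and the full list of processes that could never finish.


GRANT: granting preserves safety; a valid post-grant sequence is T5, T6, T7, T8, T2.
Key observation: even at the reduced pool (1, 1, 2), T5 fits immediately, so safety survives the grant.
Verifying the post-grant state step by step:
  pool = (1, 1, 2)
  run T5 (needs (1, 1, 1), free (1, 1, 2)); after release of (2, 2, 1) the pool is (3, 3, 3)
  run T6 (needs (2, 3, 1), free (3, 3, 3)); after release of (2, 2, 1) the pool is (5, 5, 4)
  run T7 (needs (2, 4, 4), free (5, 5, 4)); after release of (0, 1, 0) the pool is (5, 6, 4)
  run T8 (needs (5, 2, 1), free (5, 6, 4)); after release of (0, 1, 3) the pool is (5, 7, 7)
  run T2 (needs (2, 3, 3), free (5, 7, 7)); after release of (1, 0, 2) the pool is (6, 7, 9)


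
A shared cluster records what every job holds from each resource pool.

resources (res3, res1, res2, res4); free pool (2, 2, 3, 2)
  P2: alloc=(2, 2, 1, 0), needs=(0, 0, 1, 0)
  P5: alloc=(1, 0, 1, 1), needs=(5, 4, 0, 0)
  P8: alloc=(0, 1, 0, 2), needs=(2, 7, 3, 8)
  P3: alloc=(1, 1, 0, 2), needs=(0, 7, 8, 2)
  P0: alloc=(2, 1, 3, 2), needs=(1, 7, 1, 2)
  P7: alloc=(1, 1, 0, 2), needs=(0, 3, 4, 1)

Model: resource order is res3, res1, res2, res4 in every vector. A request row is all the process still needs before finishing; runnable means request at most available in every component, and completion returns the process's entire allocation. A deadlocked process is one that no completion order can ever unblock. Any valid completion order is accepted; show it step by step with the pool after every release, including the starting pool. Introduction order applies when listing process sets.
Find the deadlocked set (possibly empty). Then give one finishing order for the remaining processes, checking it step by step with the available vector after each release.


Deadlocked set: P8, P3 and P0.
Key observation: P2, P7, P5 can finish, but then (6, 5, 5, 5) is all there is, and the blocked group's res1 demands exceed it.
A valid finishing order for the others: P2, P7, P5. Walking it through:
  pool = (2, 2, 3, 2)
  run P2 (needs (0, 0, 1, 0), free (2, 2, 3, 2)); after release of (2, 2, 1, 0) the pool is (4, 4, 4, 2)
  run P7 (needs (0, 3, 4, 1), free (4, 4, 4, 2)); after release of (1, 1, 0, 2) the pool is (5, 5, 4, 4)
  run P5 (needs (5, 4, 0, 0), free (5, 5, 4, 4)); after release of (1, 0, 1, 1) the pool is (6, 5, 5, 5)
The stuck group stays short no matter what:
  blocked: P8 wants (2, 7, 3, 8), pool (6, 5, 5, 5) — not enough res1 and res4
  blocked: P3 wants (0, 7, 8, 2), pool (6, 5, 5, 5) — not enough res1 and res2
  blocked: P0 wants (1, 7, 1, 2), pool (6, 5, 5, 5) — not enough res1


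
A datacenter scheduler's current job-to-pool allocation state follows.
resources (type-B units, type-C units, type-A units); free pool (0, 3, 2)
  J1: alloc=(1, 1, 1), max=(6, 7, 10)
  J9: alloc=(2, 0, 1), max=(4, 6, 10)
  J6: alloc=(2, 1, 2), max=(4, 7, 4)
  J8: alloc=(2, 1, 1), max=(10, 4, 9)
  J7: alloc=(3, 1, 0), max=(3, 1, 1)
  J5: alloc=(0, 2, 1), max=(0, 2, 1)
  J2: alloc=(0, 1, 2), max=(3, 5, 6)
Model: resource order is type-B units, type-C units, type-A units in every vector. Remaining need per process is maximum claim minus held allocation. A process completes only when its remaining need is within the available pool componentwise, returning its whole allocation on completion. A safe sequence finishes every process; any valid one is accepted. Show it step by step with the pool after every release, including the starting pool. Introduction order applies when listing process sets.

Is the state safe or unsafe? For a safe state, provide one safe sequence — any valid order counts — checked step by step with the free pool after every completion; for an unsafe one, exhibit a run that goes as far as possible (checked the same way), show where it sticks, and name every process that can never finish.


UNSAFE — no complete ordering exists.
Key observation: no order helps: past J5, J7, J6, J2, the free pool tops out at (5, 8, 7), below what each blocked process needs in type-A units.
A maximal execution: J5, J7, J6, J2 — then nothing else fits. Check, step by step:
  pool = (0, 3, 2)
  J5 needs (0, 0, 0) <= (0, 3, 2) -> finishes; pool += (0, 2, 1) = (0, 5, 3)
  J7 needs (0, 0, 1) <= (0, 5, 3) -> finishes; pool += (3, 1, 0) = (3, 6, 3)
  J6 needs (2, 6, 2) <= (3, 6, 3) -> finishes; pool += (2, 1, 2) = (5, 7, 5)
  J2 needs (3, 4, 4) <= (5, 7, 5) -> finishes; pool += (0, 1, 2) = (5, 8, 7)
  blocked: J1 wants (5, 6, 9), pool (5, 8, 7) — not enough type-A units
  blocked: J9 wants (2, 6, 9), pool (5, 8, 7) — not enough type-A units
  blocked: J8 wants (8, 3, 8), pool (5, 8, 7) — not enough type-B units and type-A units
Permanently blocked: J1, J9 and J8.


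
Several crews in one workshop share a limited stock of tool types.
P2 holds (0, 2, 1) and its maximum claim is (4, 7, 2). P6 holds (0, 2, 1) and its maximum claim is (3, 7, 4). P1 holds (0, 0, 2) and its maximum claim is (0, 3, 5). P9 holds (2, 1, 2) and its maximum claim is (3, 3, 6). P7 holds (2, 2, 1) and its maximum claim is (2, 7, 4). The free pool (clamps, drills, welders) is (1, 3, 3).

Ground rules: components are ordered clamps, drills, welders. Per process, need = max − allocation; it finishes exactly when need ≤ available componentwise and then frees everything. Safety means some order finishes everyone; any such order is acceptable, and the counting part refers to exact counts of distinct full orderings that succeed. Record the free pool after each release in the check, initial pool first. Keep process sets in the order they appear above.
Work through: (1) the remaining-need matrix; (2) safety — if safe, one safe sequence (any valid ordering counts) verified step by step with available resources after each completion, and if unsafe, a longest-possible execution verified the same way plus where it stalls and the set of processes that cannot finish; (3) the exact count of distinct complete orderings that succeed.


(1) Outstanding need per process (order clamps, drills, welders):
  P2: (4, 5, 1)
  P6: (3, 5, 3)
  P1: (0, 3, 3)
  P9: (1, 2, 4)
  P7: (0, 5, 3)
(2) The state is UNSAFE.
Key observation: once P1, P9 finish, the pool peaks at (3, 4, 7) — and every remaining process still needs more drills than that.
The run P1, P9 cannot be extended any further. Check, step by step:
  pool = (1, 3, 3)
  run P1 (needs (0, 3, 3), free (1, 3, 3)); after release of (0, 0, 2) the pool is (1, 3, 5)
  run P9 (needs (1, 2, 4), free (1, 3, 5)); after release of (2, 1, 2) the pool is (3, 4, 7)
  blocked: P2 wants (4, 5, 1), pool (3, 4, 7) — not enough clamps and drills
  blocked: P6 wants (3, 5, 3), pool (3, 4, 7) — not enough drills
  blocked: P7 wants (0, 5, 3), pool (3, 4, 7) — not enough drills
Processes that can never finish: P2, P6 and P7.
(3) The exact count: 0 of the possible complete orderings are safe sequences.


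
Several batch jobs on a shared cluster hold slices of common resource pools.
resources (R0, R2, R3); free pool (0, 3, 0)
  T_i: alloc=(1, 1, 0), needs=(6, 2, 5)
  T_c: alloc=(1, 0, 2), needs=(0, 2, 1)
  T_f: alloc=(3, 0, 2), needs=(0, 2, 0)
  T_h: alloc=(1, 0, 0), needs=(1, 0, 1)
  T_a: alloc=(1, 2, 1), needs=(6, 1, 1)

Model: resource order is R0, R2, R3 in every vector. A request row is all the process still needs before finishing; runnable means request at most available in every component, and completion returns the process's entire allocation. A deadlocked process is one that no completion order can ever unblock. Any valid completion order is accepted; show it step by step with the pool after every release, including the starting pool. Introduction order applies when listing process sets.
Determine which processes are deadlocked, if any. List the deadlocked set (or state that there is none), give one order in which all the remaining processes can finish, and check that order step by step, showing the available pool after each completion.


Deadlocked: T_i and T_a.
Key observation: after T_f, T_c, T_h complete, (5, 3, 4) is the best the pool ever gets, yet each leftover process wants more R0.
One completion order for the rest: T_f, T_c, T_h. Verifying each step:
  pool = (0, 3, 0)
  run T_f (needs (0, 2, 0), free (0, 3, 0)); after release of (3, 0, 2) the pool is (3, 3, 2)
  run T_c (needs (0, 2, 1), free (3, 3, 2)); after release of (1, 0, 2) the pool is (4, 3, 4)
  run T_h (needs (1, 0, 1), free (4, 3, 4)); after release of (1, 0, 0) the pool is (5, 3, 4)
The stuck group stays short no matter what:
  T_i still needs (6, 2, 5) but only (5, 3, 4) is free — short on R0 and R3
  T_a still needs (6, 1, 1) but only (5, 3, 4) is free — short on R0


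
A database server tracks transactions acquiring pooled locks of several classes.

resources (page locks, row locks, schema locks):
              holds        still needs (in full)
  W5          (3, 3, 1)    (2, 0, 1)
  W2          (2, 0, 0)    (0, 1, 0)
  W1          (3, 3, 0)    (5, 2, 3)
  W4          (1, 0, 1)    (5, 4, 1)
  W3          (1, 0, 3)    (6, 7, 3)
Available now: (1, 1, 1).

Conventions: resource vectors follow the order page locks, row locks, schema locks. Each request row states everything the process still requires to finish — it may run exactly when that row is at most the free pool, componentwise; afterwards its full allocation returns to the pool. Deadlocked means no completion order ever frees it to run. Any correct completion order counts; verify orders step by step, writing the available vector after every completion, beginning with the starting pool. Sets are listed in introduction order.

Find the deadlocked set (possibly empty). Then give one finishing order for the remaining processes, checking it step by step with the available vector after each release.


No process is deadlocked.
Key observation: W2 can run right away; the returned allocation unlocks the remaining processes in turn.
The rest can finish in the order W2, W5, W4, W1, W3. Check, step by step:
  pool = (1, 1, 1)
  W2: need (0, 1, 0) fits (1, 1, 1); releases (2, 0, 0), pool now (3, 1, 1)
  W5: need (2, 0, 1) fits (3, 1, 1); releases (3, 3, 1), pool now (6, 4, 2)
  W4: need (5, 4, 1) fits (6, 4, 2); releases (1, 0, 1), pool now (7, 4, 3)
  W1: need (5, 2, 3) fits (7, 4, 3); releases (3, 3, 0), pool now (10, 7, 3)
  W3: need (6, 7, 3) fits (10, 7, 3); releases (1, 0, 3), pool now (11, 7, 6)


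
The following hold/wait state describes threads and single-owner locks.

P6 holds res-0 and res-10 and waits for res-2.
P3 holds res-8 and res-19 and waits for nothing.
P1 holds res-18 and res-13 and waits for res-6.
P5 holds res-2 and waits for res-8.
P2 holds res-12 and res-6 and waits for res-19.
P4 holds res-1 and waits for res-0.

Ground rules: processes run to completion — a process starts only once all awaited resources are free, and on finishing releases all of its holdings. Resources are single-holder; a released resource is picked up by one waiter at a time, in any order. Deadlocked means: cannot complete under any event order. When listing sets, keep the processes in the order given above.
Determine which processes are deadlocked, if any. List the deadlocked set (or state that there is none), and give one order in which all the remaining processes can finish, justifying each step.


No process is deadlocked.
Key observation: all waits point, directly or indirectly, at processes that can finish, so nothing is permanently blocked.
The rest can finish in the order P3, P5, P2, P1, P6, P4.
Step-by-step check:
  P3: no waits; runs immediately, freeing res-8 and res-19
  P5: everything it awaited (res-8) is free; runs, freeing res-2
  P2: everything it awaited (res-19) is free; runs, freeing res-12 and res-6
  P1: everything it awaited (res-6) is free; runs, freeing res-18 and res-13
  P6: everything it awaited (res-2) is free; runs, freeing res-0 and res-10
  P4: everything it awaited (res-0) is free; runs, freeing res-1


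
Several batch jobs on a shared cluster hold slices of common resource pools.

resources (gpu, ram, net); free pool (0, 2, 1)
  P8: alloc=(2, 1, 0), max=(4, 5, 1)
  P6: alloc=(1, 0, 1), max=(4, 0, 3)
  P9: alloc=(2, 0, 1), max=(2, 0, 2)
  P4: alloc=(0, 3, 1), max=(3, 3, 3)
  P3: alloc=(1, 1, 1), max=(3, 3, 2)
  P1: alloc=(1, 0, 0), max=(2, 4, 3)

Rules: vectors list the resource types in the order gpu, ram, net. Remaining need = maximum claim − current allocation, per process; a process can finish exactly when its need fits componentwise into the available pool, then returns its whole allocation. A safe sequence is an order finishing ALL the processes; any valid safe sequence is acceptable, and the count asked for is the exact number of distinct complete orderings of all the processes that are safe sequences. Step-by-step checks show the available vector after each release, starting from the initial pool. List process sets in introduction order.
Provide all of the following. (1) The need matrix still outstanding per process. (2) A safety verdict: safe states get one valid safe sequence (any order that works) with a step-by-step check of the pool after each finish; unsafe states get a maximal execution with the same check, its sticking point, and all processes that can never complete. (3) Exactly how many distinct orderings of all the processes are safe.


(1) Remaining need (order gpu, ram, net):
  P8: (2, 4, 1)
  P6: (3, 0, 2)
  P9: (0, 0, 1)
  P4: (3, 0, 2)
  P3: (2, 2, 1)
  P1: (1, 4, 3)
(2) SAFE. One safe sequence: P9, P3, P4, P8, P6, P1.
Key observation: the first exact fit in this order is P9 — it needs (0, 0, 1) with (0, 2, 1) free, meeting a requested resource to the last unit.
Step-by-step check:
  pool = (0, 2, 1)
  P9 needs (0, 0, 1) <= (0, 2, 1) -> finishes; pool += (2, 0, 1) = (2, 2, 2)
  P3 needs (2, 2, 1) <= (2, 2, 2) -> finishes; pool += (1, 1, 1) = (3, 3, 3)
  P4 needs (3, 0, 2) <= (3, 3, 3) -> finishes; pool += (0, 3, 1) = (3, 6, 4)
  P8 needs (2, 4, 1) <= (3, 6, 4) -> finishes; pool += (2, 1, 0) = (5, 7, 4)
  P6 needs (3, 0, 2) <= (5, 7, 4) -> finishes; pool += (1, 0, 1) = (6, 7, 5)
  P1 needs (1, 4, 3) <= (6, 7, 5) -> finishes; pool += (1, 0, 0) = (7, 7, 5)
(3) Precisely 8 of the possible complete orderings are safe sequences.


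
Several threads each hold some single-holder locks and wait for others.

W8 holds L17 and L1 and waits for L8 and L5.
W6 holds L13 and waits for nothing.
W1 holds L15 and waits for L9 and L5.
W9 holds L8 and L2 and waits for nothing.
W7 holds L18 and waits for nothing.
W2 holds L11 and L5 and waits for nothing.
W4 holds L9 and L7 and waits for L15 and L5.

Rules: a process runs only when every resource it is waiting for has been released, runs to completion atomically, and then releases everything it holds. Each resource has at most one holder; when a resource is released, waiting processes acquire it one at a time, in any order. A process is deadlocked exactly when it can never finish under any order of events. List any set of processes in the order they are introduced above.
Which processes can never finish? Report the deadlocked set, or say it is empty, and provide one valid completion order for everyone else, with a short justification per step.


Deadlocked: W1 and W4.
Key observation: the loop W1 -> W4 -> W1 blocks itself forever; no other process is dragged down with it.
One completion order for the rest: W7, W9, W6, W2, W8.
Check, step by step:
  run W7 (it waits on nothing); releases L18
  run W9 (it waits on nothing); releases L8 and L2
  run W6 (it waits on nothing); releases L13
  run W2 (it waits on nothing); releases L11 and L5
  W8 waits on L8 and L5 — all released -> runs and releases L17 and L1


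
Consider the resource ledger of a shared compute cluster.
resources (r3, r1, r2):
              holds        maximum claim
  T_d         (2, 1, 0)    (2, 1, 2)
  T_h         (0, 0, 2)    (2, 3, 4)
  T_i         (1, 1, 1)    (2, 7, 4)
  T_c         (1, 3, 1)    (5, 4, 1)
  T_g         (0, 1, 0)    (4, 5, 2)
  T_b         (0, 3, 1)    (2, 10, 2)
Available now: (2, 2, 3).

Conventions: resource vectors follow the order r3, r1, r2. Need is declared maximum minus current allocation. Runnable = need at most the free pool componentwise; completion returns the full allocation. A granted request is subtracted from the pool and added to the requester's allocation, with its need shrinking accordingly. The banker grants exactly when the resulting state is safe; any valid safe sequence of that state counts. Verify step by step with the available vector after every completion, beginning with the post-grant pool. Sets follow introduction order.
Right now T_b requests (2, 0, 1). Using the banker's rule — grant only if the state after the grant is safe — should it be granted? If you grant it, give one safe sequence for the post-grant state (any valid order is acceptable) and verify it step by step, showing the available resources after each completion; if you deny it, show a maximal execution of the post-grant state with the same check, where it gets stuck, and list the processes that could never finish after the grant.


DENY — the pretend-granted state is unsafe.
Key observation: after T_d, T_h the pool peaks at (2, 3, 4), and each blocked process is short somewhere: T_i on r1; T_c on r3; T_g on r3, r1; T_b on r1.
Pretend the grant happened; the run T_d, T_h goes as far as possible. Check, step by step:
  pool = (0, 2, 2)
  T_d: need (0, 0, 2) fits (0, 2, 2); releases (2, 1, 0), pool now (2, 3, 2)
  T_h: need (2, 3, 2) fits (2, 3, 2); releases (0, 0, 2), pool now (2, 3, 4)
  T_i cannot run: need (1, 6, 3) vs free (2, 3, 4) (insufficient r1)
  T_c cannot run: need (4, 1, 0) vs free (2, 3, 4) (insufficient r3)
  T_g cannot run: need (4, 4, 2) vs free (2, 3, 4) (insufficient r3 and r1)
  T_b cannot run: need (0, 7, 0) vs free (2, 3, 4) (insufficient r1)
Processes that could never finish after the grant: T_i, T_c, T_g and T_b.


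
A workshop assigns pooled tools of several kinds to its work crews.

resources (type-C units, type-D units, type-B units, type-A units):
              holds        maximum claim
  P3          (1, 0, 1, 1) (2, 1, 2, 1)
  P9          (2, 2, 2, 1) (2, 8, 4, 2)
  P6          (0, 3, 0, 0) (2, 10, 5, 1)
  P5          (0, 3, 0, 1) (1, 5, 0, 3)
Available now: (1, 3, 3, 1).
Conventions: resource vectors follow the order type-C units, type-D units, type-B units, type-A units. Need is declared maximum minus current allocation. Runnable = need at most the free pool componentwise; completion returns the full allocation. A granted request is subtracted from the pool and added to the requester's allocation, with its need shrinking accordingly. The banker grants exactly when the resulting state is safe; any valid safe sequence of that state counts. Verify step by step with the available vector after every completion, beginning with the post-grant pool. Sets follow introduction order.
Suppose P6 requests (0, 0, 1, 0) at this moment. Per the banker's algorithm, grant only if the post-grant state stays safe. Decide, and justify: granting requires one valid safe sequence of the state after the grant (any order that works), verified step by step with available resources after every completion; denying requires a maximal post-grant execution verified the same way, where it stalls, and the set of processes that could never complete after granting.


GRANT — the state after the grant stays safe, e.g. via P3, P5, P9, P6.
Key observation: with (1, 3, 2, 1) left after the transfer, P3 can run at once — the state stays safe.
Verifying the post-grant state step by step:
  pool = (1, 3, 2, 1)
  run P3 (needs (1, 1, 1, 0), free (1, 3, 2, 1)); after release of (1, 0, 1, 1) the pool is (2, 3, 3, 2)
  run P5 (needs (1, 2, 0, 2), free (2, 3, 3, 2)); after release of (0, 3, 0, 1) the pool is (2, 6, 3, 3)
  run P9 (needs (0, 6, 2, 1), free (2, 6, 3, 3)); after release of (2, 2, 2, 1) the pool is (4, 8, 5, 4)
  run P6 (needs (2, 7, 4, 1), free (4, 8, 5, 4)); after release of (0, 3, 1, 0) the pool is (4, 11, 6, 4)


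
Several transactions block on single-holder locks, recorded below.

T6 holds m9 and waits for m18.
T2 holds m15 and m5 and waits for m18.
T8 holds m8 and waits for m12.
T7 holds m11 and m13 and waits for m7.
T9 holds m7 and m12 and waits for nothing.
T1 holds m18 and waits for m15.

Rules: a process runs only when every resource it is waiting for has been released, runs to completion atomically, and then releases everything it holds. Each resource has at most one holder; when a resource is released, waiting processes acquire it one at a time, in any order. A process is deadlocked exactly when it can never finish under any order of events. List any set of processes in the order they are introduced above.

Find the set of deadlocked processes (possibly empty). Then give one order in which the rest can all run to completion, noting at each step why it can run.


Deadlocked: T6, T2 and T1.
Key observation: T1 -> T2 -> T1 is a circular wait — nothing in it can go first; T6 waits into the deadlock from upstream.
A valid finishing order for the others: T9, T8, T7.
Walking it through:
  run T9 (it waits on nothing); releases m7 and m12
  T8 waits on m12 — all released -> runs and releases m8
  T7 waits on m7 — all released -> runs and releases m11 and m13


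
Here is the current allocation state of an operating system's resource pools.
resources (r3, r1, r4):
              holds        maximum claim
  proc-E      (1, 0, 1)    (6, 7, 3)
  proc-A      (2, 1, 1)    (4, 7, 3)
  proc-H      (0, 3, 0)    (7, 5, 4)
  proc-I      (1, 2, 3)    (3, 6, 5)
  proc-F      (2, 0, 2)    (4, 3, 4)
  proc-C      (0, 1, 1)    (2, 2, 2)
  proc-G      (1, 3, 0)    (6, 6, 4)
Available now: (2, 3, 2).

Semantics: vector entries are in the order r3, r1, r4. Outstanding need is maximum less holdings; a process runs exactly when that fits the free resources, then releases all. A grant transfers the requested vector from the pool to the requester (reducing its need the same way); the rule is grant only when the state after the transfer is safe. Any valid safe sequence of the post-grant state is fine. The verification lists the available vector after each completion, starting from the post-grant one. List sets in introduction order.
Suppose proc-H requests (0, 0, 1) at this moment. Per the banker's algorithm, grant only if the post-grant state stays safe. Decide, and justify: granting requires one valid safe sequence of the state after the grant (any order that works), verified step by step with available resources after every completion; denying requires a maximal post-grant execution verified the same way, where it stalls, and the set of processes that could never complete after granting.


GRANT. The post-grant state is safe; one safe sequence: proc-C, proc-F, proc-I, proc-G, proc-E, proc-H, proc-A.
Key observation: (2, 3, 1) free after granting still covers proc-C first, and each release covers the next.
Check on the post-grant state, step by step:
  pool = (2, 3, 1)
  proc-C needs (2, 1, 1) <= (2, 3, 1) -> finishes; pool += (0, 1, 1) = (2, 4, 2)
  proc-F needs (2, 3, 2) <= (2, 4, 2) -> finishes; pool += (2, 0, 2) = (4, 4, 4)
  proc-I needs (2, 4, 2) <= (4, 4, 4) -> finishes; pool += (1, 2, 3) = (5, 6, 7)
  proc-G needs (5, 3, 4) <= (5, 6, 7) -> finishes; pool += (1, 3, 0) = (6, 9, 7)
  proc-E needs (5, 7, 2) <= (6, 9, 7) -> finishes; pool += (1, 0, 1) = (7, 9, 8)
  proc-H needs (7, 2, 3) <= (7, 9, 8) -> finishes; pool += (0, 3, 1) = (7, 12, 9)
  proc-A needs (2, 6, 2) <= (7, 12, 9) -> finishes; pool += (2, 1, 1) = (9, 13, 10)


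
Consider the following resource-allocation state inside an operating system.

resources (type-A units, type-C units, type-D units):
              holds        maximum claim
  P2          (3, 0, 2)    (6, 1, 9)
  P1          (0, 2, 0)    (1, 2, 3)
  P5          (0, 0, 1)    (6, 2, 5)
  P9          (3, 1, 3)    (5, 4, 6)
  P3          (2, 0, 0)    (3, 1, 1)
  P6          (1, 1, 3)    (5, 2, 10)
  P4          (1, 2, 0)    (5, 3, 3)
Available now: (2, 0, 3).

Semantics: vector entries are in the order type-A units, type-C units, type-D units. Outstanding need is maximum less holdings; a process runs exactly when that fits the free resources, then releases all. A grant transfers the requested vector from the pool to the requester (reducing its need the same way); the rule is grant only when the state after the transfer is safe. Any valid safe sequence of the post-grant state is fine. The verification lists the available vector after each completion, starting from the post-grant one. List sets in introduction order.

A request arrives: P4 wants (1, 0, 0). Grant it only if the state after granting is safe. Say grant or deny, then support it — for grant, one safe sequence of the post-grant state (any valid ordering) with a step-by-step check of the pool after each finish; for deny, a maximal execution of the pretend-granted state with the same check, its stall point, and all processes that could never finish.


GRANT: granting preserves safety; a valid post-grant sequence is P1, P3, P4, P9, P5, P6, P2.
Key observation: (1, 0, 3) free after granting still covers P1 first, and each release covers the next.
Step-by-step check of the post-grant state:
  pool = (1, 0, 3)
  P1 needs (1, 0, 3) <= (1, 0, 3) -> finishes; pool += (0, 2, 0) = (1, 2, 3)
  P3 needs (1, 1, 1) <= (1, 2, 3) -> finishes; pool += (2, 0, 0) = (3, 2, 3)
  P4 needs (3, 1, 3) <= (3, 2, 3) -> finishes; pool += (2, 2, 0) = (5, 4, 3)
  P9 needs (2, 3, 3) <= (5, 4, 3) -> finishes; pool += (3, 1, 3) = (8, 5, 6)
  P5 needs (6, 2, 4) <= (8, 5, 6) -> finishes; pool += (0, 0, 1) = (8, 5, 7)
  P6 needs (4, 1, 7) <= (8, 5, 7) -> finishes; pool += (1, 1, 3) = (9, 6, 10)
  P2 needs (3, 1, 7) <= (9, 6, 10) -> finishes; pool += (3, 0, 2) = (12, 6, 12)


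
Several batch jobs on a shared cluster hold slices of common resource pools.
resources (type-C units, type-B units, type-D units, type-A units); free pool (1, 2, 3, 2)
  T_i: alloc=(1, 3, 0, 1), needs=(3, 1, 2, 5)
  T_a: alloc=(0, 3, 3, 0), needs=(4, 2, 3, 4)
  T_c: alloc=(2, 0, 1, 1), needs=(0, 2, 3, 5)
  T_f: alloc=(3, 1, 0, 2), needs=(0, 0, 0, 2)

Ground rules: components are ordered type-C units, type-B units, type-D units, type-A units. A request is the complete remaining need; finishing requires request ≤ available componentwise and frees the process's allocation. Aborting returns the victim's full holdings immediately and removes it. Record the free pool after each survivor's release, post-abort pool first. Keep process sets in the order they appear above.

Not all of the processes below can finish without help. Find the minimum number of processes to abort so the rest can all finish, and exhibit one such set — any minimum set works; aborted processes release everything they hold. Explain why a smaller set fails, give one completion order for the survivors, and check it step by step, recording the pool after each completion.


Minimum abort set: T_c.
Key observation: no ordering could ever have run T_i before the abort of T_c; with (2, 0, 1, 1) back in the pool it fits at step 3.
Why nothing smaller works: aborting no one leaves the state deadlocked as given.
The survivors complete as T_f, T_a, T_i. Step-by-step check (starting from the post-abort pool):
  pool = (3, 2, 4, 3)
  T_f needs (0, 0, 0, 2) <= (3, 2, 4, 3) -> finishes; pool += (3, 1, 0, 2) = (6, 3, 4, 5)
  T_a needs (4, 2, 3, 4) <= (6, 3, 4, 5) -> finishes; pool += (0, 3, 3, 0) = (6, 6, 7, 5)
  T_i needs (3, 1, 2, 5) <= (6, 6, 7, 5) -> finishes; pool += (1, 3, 0, 1) = (7, 9, 7, 6)


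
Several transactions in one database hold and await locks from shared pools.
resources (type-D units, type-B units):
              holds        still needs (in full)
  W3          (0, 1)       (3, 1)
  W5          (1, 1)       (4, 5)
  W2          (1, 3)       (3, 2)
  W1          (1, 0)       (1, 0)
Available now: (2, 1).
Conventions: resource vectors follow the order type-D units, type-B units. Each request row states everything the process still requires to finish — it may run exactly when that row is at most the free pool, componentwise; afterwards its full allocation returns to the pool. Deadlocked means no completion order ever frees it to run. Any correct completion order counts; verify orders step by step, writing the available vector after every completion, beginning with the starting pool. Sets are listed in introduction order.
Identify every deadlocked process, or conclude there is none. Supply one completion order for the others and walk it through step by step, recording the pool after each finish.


The deadlocked set is empty.
Key observation: W1 can run right away; the returned allocation unlocks the remaining processes in turn.
One completion order for the rest: W1, W3, W2, W5. Check, step by step:
  pool = (2, 1)
  run W1 (needs (1, 0), free (2, 1)); after release of (1, 0) the pool is (3, 1)
  run W3 (needs (3, 1), free (3, 1)); after release of (0, 1) the pool is (3, 2)
  run W2 (needs (3, 2), free (3, 2)); after release of (1, 3) the pool is (4, 5)
  run W5 (needs (4, 5), free (4, 5)); after release of (1, 1) the pool is (5, 6)


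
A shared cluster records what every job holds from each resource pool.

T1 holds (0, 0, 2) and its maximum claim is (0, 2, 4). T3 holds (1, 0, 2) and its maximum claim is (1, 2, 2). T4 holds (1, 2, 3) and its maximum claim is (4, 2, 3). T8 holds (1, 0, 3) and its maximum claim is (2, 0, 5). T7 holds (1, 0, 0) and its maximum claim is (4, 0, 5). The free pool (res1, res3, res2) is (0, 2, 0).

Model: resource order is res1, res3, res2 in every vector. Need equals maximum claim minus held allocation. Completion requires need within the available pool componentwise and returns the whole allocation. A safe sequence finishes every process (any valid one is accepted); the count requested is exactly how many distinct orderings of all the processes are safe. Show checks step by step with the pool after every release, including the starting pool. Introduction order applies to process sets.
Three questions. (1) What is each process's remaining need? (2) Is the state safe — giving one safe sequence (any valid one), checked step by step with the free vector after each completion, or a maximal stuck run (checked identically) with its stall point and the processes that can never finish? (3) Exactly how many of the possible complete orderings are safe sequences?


(1) Remaining need (order res1, res3, res2):
  T1: (0, 2, 2)
  T3: (0, 2, 0)
  T4: (3, 0, 0)
  T8: (1, 0, 2)
  T7: (3, 0, 5)
(2) UNSAFE — no complete ordering exists.
Key observation: no order helps: past T3, T1, T8, the free pool tops out at (2, 2, 7), below what each blocked process needs in res1.
A maximal execution: T3, T1, T8 — then nothing else fits. Check, step by step:
  pool = (0, 2, 0)
  run T3 (needs (0, 2, 0), free (0, 2, 0)); after release of (1, 0, 2) the pool is (1, 2, 2)
  run T1 (needs (0, 2, 2), free (1, 2, 2)); after release of (0, 0, 2) the pool is (1, 2, 4)
  run T8 (needs (1, 0, 2), free (1, 2, 4)); after release of (1, 0, 3) the pool is (2, 2, 7)
  blocked: T4 wants (3, 0, 0), pool (2, 2, 7) — not enough res1
  blocked: T7 wants (3, 0, 5), pool (2, 2, 7) — not enough res1
Permanently blocked: T4 and T7.
(3) Precisely 0 of the possible complete orderings are safe sequences.


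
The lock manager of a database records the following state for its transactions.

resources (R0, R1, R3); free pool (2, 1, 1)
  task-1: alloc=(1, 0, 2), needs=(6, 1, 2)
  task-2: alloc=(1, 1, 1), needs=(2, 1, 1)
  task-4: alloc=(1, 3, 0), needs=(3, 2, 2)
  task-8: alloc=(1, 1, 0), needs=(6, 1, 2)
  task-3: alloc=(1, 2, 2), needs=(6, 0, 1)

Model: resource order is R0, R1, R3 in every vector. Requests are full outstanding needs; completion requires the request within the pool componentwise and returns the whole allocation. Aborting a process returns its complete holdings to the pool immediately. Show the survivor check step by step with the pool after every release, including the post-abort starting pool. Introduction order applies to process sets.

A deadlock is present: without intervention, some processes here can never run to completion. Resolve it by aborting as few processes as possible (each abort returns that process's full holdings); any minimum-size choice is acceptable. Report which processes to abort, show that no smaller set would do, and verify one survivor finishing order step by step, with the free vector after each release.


The answer: abort task-1 and task-8.
Key observation: before aborting task-1 and task-8, task-3 was permanently blocked — no order could ever run it; afterwards it completes at step 3.
No one abort is enough; case by case: task-1 alone leaves task-8 blocked (short on R0); task-2 alone leaves task-1 blocked (short on R0); task-4 alone leaves task-1 blocked (short on R0); task-8 alone leaves task-1 blocked (short on R0); task-3 alone leaves task-1 blocked (short on R0).
Survivors finish in the order: task-2, task-4, task-3. Check, step by step (pool after the aborts first):
  pool = (4, 2, 3)
  task-2 needs (2, 1, 1) <= (4, 2, 3) -> finishes; pool += (1, 1, 1) = (5, 3, 4)
  task-4 needs (3, 2, 2) <= (5, 3, 4) -> finishes; pool += (1, 3, 0) = (6, 6, 4)
  task-3 needs (6, 0, 1) <= (6, 6, 4) -> finishes; pool += (1, 2, 2) = (7, 8, 6)
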